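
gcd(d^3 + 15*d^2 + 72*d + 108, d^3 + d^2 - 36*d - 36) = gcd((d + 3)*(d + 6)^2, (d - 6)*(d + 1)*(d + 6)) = d + 6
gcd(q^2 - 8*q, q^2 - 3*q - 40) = q - 8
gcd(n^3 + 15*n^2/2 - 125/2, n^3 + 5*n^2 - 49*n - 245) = n + 5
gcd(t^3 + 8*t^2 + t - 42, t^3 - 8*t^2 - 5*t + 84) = t + 3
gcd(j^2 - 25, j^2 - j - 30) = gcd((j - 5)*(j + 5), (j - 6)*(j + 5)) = j + 5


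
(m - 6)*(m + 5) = m^2 - m - 30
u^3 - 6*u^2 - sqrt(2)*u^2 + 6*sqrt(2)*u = u*(u - 6)*(u - sqrt(2))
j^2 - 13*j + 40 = (j - 8)*(j - 5)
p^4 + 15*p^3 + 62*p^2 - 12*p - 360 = (p - 2)*(p + 5)*(p + 6)^2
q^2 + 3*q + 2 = (q + 1)*(q + 2)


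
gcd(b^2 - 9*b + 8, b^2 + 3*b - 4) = b - 1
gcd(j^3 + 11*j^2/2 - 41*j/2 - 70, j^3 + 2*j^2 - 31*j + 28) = j^2 + 3*j - 28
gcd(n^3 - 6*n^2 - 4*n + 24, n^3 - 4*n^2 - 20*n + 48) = n^2 - 8*n + 12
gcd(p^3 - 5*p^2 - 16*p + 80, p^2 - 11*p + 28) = p - 4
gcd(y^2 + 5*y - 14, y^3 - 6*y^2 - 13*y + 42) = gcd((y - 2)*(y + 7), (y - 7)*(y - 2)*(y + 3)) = y - 2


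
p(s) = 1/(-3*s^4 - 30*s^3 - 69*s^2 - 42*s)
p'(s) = (12*s^3 + 90*s^2 + 138*s + 42)/(-3*s^4 - 30*s^3 - 69*s^2 - 42*s)^2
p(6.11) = -0.00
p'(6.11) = 0.00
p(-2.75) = 0.02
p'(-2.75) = 0.04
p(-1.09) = -0.63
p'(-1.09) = -6.80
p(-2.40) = 0.05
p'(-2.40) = 0.18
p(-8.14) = -0.00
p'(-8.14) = -0.00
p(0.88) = -0.01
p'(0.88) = 0.02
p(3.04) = -0.00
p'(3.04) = 0.00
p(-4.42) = 0.00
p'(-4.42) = 0.00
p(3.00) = 0.00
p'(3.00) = 0.00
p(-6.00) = 0.00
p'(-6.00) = 0.00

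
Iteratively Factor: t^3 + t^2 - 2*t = (t - 1)*(t^2 + 2*t) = (t - 1)*(t + 2)*(t)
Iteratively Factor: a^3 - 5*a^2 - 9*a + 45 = (a - 5)*(a^2 - 9) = (a - 5)*(a - 3)*(a + 3)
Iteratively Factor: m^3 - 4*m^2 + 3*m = (m)*(m^2 - 4*m + 3) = m*(m - 3)*(m - 1)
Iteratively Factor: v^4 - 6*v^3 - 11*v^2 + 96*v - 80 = (v - 5)*(v^3 - v^2 - 16*v + 16) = (v - 5)*(v - 4)*(v^2 + 3*v - 4) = (v - 5)*(v - 4)*(v - 1)*(v + 4)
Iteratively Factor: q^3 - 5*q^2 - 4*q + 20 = (q + 2)*(q^2 - 7*q + 10) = (q - 2)*(q + 2)*(q - 5)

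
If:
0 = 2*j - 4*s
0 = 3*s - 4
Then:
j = 8/3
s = 4/3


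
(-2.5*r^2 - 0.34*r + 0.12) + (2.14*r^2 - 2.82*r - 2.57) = -0.36*r^2 - 3.16*r - 2.45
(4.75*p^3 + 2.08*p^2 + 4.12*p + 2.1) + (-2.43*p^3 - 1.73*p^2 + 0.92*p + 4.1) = 2.32*p^3 + 0.35*p^2 + 5.04*p + 6.2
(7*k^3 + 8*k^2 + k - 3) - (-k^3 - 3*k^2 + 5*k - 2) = 8*k^3 + 11*k^2 - 4*k - 1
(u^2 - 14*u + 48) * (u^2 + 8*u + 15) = u^4 - 6*u^3 - 49*u^2 + 174*u + 720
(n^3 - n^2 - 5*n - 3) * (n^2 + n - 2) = n^5 - 8*n^3 - 6*n^2 + 7*n + 6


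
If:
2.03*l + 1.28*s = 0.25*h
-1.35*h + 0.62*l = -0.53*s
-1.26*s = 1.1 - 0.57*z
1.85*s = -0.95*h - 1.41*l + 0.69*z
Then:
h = -0.33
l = 1.86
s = -3.02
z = -4.74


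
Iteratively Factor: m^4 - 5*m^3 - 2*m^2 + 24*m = (m + 2)*(m^3 - 7*m^2 + 12*m) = m*(m + 2)*(m^2 - 7*m + 12) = m*(m - 4)*(m + 2)*(m - 3)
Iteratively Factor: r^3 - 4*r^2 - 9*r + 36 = (r - 3)*(r^2 - r - 12) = (r - 4)*(r - 3)*(r + 3)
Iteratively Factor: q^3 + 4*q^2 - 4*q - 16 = (q + 2)*(q^2 + 2*q - 8) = (q - 2)*(q + 2)*(q + 4)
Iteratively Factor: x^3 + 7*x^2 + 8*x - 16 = (x + 4)*(x^2 + 3*x - 4) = (x + 4)^2*(x - 1)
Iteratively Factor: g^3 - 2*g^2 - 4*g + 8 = (g + 2)*(g^2 - 4*g + 4) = (g - 2)*(g + 2)*(g - 2)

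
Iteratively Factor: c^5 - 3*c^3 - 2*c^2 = (c)*(c^4 - 3*c^2 - 2*c) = c*(c - 2)*(c^3 + 2*c^2 + c) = c*(c - 2)*(c + 1)*(c^2 + c) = c^2*(c - 2)*(c + 1)*(c + 1)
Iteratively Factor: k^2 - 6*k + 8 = (k - 2)*(k - 4)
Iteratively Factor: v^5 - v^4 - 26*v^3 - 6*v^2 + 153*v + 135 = (v + 3)*(v^4 - 4*v^3 - 14*v^2 + 36*v + 45) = (v - 5)*(v + 3)*(v^3 + v^2 - 9*v - 9) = (v - 5)*(v - 3)*(v + 3)*(v^2 + 4*v + 3) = (v - 5)*(v - 3)*(v + 1)*(v + 3)*(v + 3)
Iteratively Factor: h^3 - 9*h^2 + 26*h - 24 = (h - 4)*(h^2 - 5*h + 6) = (h - 4)*(h - 2)*(h - 3)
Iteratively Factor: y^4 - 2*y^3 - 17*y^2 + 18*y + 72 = (y + 2)*(y^3 - 4*y^2 - 9*y + 36) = (y - 3)*(y + 2)*(y^2 - y - 12) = (y - 3)*(y + 2)*(y + 3)*(y - 4)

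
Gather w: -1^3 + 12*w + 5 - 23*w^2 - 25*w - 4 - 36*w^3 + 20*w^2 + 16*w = -36*w^3 - 3*w^2 + 3*w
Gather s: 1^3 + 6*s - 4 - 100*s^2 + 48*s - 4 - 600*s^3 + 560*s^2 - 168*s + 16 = -600*s^3 + 460*s^2 - 114*s + 9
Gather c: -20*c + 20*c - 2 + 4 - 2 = 0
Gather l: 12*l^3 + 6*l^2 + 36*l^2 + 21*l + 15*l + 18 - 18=12*l^3 + 42*l^2 + 36*l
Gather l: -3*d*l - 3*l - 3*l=l*(-3*d - 6)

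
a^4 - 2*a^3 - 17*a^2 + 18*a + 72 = (a - 4)*(a - 3)*(a + 2)*(a + 3)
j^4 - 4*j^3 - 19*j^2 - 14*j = j*(j - 7)*(j + 1)*(j + 2)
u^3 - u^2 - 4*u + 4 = (u - 2)*(u - 1)*(u + 2)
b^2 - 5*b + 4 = (b - 4)*(b - 1)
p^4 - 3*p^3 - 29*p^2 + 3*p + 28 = (p - 7)*(p - 1)*(p + 1)*(p + 4)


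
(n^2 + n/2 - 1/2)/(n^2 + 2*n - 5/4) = 2*(n + 1)/(2*n + 5)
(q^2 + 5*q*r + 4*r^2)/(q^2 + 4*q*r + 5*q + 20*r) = (q + r)/(q + 5)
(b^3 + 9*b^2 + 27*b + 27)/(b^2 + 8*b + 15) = (b^2 + 6*b + 9)/(b + 5)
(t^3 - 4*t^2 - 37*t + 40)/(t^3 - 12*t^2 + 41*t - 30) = (t^2 - 3*t - 40)/(t^2 - 11*t + 30)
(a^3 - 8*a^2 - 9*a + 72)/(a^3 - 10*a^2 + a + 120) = (a - 3)/(a - 5)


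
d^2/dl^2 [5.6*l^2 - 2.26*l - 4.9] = 11.2000000000000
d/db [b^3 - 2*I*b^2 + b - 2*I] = 3*b^2 - 4*I*b + 1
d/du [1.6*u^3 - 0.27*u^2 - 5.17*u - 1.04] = 4.8*u^2 - 0.54*u - 5.17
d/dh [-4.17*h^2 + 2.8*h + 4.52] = 2.8 - 8.34*h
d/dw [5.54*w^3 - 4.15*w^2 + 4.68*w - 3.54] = 16.62*w^2 - 8.3*w + 4.68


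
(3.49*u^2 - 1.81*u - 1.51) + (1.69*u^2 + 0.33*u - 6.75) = 5.18*u^2 - 1.48*u - 8.26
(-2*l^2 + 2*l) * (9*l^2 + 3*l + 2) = -18*l^4 + 12*l^3 + 2*l^2 + 4*l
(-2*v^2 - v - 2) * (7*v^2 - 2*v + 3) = -14*v^4 - 3*v^3 - 18*v^2 + v - 6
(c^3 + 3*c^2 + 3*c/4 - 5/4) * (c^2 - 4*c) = c^5 - c^4 - 45*c^3/4 - 17*c^2/4 + 5*c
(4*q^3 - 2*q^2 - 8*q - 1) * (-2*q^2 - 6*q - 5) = -8*q^5 - 20*q^4 + 8*q^3 + 60*q^2 + 46*q + 5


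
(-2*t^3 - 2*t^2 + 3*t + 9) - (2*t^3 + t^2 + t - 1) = -4*t^3 - 3*t^2 + 2*t + 10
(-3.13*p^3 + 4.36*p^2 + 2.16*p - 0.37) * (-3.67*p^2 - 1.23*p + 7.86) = 11.4871*p^5 - 12.1513*p^4 - 37.8918*p^3 + 32.9707*p^2 + 17.4327*p - 2.9082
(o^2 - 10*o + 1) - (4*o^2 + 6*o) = -3*o^2 - 16*o + 1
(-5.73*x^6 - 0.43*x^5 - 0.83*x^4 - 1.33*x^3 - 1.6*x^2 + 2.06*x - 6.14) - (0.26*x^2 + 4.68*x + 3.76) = -5.73*x^6 - 0.43*x^5 - 0.83*x^4 - 1.33*x^3 - 1.86*x^2 - 2.62*x - 9.9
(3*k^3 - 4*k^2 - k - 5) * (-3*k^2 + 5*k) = -9*k^5 + 27*k^4 - 17*k^3 + 10*k^2 - 25*k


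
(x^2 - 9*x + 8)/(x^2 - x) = (x - 8)/x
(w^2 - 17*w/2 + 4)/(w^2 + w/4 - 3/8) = 4*(w - 8)/(4*w + 3)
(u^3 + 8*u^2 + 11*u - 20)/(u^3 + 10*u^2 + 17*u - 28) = (u + 5)/(u + 7)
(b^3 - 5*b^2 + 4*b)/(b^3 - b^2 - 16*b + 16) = b/(b + 4)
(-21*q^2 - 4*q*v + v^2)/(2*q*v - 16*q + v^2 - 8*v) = (-21*q^2 - 4*q*v + v^2)/(2*q*v - 16*q + v^2 - 8*v)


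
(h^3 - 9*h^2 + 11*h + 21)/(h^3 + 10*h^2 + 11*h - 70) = (h^3 - 9*h^2 + 11*h + 21)/(h^3 + 10*h^2 + 11*h - 70)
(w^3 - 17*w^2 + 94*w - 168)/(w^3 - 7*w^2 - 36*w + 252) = (w - 4)/(w + 6)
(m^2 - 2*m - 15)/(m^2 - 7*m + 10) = (m + 3)/(m - 2)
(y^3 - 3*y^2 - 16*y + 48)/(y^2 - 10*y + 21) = (y^2 - 16)/(y - 7)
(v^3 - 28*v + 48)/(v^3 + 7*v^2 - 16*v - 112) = (v^2 + 4*v - 12)/(v^2 + 11*v + 28)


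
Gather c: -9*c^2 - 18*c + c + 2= -9*c^2 - 17*c + 2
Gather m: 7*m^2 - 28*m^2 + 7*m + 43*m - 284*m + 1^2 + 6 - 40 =-21*m^2 - 234*m - 33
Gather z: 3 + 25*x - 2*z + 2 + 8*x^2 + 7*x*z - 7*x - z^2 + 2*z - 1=8*x^2 + 7*x*z + 18*x - z^2 + 4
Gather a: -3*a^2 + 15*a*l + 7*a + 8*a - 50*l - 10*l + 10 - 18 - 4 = -3*a^2 + a*(15*l + 15) - 60*l - 12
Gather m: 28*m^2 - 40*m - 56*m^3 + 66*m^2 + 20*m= -56*m^3 + 94*m^2 - 20*m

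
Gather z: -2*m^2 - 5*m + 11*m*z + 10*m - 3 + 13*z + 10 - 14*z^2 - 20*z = -2*m^2 + 5*m - 14*z^2 + z*(11*m - 7) + 7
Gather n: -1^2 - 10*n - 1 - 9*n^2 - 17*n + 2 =-9*n^2 - 27*n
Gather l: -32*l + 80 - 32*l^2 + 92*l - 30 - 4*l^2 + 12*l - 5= -36*l^2 + 72*l + 45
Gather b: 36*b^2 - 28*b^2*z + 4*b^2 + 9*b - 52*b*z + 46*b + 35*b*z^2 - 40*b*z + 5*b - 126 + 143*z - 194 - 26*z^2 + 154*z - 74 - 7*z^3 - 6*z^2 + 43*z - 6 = b^2*(40 - 28*z) + b*(35*z^2 - 92*z + 60) - 7*z^3 - 32*z^2 + 340*z - 400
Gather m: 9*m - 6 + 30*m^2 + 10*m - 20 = 30*m^2 + 19*m - 26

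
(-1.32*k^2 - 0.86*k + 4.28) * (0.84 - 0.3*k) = 0.396*k^3 - 0.8508*k^2 - 2.0064*k + 3.5952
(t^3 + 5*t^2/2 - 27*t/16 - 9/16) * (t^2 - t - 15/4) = t^5 + 3*t^4/2 - 127*t^3/16 - 33*t^2/4 + 441*t/64 + 135/64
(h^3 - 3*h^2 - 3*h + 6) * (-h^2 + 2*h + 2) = -h^5 + 5*h^4 - h^3 - 18*h^2 + 6*h + 12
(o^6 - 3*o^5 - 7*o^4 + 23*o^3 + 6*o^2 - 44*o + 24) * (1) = o^6 - 3*o^5 - 7*o^4 + 23*o^3 + 6*o^2 - 44*o + 24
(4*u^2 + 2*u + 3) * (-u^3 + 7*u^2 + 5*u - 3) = -4*u^5 + 26*u^4 + 31*u^3 + 19*u^2 + 9*u - 9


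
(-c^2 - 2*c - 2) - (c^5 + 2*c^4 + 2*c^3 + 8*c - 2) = -c^5 - 2*c^4 - 2*c^3 - c^2 - 10*c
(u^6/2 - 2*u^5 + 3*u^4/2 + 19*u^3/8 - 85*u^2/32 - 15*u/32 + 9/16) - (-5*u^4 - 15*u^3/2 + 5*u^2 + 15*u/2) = u^6/2 - 2*u^5 + 13*u^4/2 + 79*u^3/8 - 245*u^2/32 - 255*u/32 + 9/16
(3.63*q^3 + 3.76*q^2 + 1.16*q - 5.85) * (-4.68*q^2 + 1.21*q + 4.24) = -16.9884*q^5 - 13.2045*q^4 + 14.512*q^3 + 44.724*q^2 - 2.1601*q - 24.804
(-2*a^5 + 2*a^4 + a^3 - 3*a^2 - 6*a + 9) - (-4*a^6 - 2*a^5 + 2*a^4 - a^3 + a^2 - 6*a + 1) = 4*a^6 + 2*a^3 - 4*a^2 + 8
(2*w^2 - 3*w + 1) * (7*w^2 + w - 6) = 14*w^4 - 19*w^3 - 8*w^2 + 19*w - 6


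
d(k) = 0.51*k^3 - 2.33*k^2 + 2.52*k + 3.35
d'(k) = 1.53*k^2 - 4.66*k + 2.52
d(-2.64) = -28.93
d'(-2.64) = 25.49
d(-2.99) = -38.65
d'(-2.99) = 30.13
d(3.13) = 4.05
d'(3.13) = 2.92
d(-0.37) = 2.07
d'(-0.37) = 4.45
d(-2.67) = -29.70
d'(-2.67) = 25.87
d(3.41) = 5.07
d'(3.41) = 4.42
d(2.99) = 3.69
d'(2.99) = 2.26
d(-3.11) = -42.36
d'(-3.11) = 31.81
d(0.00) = 3.35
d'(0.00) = 2.52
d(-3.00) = -38.95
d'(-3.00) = 30.27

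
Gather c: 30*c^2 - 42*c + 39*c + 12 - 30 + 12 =30*c^2 - 3*c - 6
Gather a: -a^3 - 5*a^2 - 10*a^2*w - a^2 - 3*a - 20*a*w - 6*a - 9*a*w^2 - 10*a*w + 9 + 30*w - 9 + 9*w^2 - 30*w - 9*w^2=-a^3 + a^2*(-10*w - 6) + a*(-9*w^2 - 30*w - 9)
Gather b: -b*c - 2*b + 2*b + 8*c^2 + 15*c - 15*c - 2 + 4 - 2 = -b*c + 8*c^2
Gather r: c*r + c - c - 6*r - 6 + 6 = r*(c - 6)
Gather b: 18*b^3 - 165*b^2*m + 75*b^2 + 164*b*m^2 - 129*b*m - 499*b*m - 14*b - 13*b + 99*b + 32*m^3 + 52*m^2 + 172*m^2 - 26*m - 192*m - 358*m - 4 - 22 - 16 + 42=18*b^3 + b^2*(75 - 165*m) + b*(164*m^2 - 628*m + 72) + 32*m^3 + 224*m^2 - 576*m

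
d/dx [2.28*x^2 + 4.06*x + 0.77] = 4.56*x + 4.06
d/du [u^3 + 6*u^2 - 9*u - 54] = 3*u^2 + 12*u - 9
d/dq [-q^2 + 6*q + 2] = 6 - 2*q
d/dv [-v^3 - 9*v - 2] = -3*v^2 - 9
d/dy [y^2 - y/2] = 2*y - 1/2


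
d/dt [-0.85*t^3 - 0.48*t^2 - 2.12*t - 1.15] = -2.55*t^2 - 0.96*t - 2.12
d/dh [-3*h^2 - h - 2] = -6*h - 1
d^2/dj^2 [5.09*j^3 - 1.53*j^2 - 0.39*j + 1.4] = 30.54*j - 3.06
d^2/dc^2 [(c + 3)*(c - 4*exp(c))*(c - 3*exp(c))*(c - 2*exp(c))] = -9*c^3*exp(c) + 104*c^2*exp(2*c) - 81*c^2*exp(c) + 12*c^2 - 216*c*exp(3*c) + 520*c*exp(2*c) - 162*c*exp(c) + 18*c - 792*exp(3*c) + 364*exp(2*c) - 54*exp(c)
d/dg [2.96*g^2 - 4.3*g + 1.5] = 5.92*g - 4.3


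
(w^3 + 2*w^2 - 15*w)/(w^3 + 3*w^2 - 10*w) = (w - 3)/(w - 2)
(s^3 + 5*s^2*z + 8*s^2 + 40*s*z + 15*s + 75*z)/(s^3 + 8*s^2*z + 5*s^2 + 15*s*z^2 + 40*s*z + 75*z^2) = (s + 3)/(s + 3*z)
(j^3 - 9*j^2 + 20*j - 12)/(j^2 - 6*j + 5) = (j^2 - 8*j + 12)/(j - 5)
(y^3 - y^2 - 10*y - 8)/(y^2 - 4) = (y^2 - 3*y - 4)/(y - 2)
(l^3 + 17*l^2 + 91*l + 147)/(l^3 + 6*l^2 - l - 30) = (l^2 + 14*l + 49)/(l^2 + 3*l - 10)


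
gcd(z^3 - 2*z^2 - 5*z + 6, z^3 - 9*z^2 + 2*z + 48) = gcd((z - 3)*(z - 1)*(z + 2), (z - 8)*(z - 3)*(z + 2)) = z^2 - z - 6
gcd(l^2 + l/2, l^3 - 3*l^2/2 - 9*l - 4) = l + 1/2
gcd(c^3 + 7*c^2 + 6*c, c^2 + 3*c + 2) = c + 1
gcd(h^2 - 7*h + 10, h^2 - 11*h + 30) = h - 5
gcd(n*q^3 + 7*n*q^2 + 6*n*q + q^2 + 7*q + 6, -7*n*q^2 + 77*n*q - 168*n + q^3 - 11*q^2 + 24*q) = 1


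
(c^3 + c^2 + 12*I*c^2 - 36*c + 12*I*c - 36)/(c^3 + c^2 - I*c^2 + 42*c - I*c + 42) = (c + 6*I)/(c - 7*I)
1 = 1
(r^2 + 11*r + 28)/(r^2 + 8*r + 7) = (r + 4)/(r + 1)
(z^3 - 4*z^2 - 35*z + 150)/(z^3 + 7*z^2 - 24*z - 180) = (z - 5)/(z + 6)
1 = 1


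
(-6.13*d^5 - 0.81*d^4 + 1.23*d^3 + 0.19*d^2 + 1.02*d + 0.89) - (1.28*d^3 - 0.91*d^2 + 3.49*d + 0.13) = -6.13*d^5 - 0.81*d^4 - 0.05*d^3 + 1.1*d^2 - 2.47*d + 0.76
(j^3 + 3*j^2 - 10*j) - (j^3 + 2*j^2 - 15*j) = j^2 + 5*j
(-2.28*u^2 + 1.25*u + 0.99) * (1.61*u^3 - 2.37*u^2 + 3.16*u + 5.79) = -3.6708*u^5 + 7.4161*u^4 - 8.5734*u^3 - 11.5975*u^2 + 10.3659*u + 5.7321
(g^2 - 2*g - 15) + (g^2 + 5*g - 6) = 2*g^2 + 3*g - 21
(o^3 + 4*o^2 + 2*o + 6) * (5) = 5*o^3 + 20*o^2 + 10*o + 30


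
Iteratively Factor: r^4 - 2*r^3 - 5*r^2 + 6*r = (r + 2)*(r^3 - 4*r^2 + 3*r) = r*(r + 2)*(r^2 - 4*r + 3) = r*(r - 1)*(r + 2)*(r - 3)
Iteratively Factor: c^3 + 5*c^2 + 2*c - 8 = (c + 2)*(c^2 + 3*c - 4) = (c - 1)*(c + 2)*(c + 4)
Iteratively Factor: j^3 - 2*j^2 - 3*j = (j)*(j^2 - 2*j - 3) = j*(j + 1)*(j - 3)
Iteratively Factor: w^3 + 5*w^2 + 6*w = (w)*(w^2 + 5*w + 6) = w*(w + 2)*(w + 3)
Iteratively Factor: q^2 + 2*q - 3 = (q + 3)*(q - 1)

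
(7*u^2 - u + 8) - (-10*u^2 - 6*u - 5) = 17*u^2 + 5*u + 13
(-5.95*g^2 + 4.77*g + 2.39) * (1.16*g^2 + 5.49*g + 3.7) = -6.902*g^4 - 27.1323*g^3 + 6.9447*g^2 + 30.7701*g + 8.843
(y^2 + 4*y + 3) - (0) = y^2 + 4*y + 3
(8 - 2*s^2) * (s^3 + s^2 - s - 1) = -2*s^5 - 2*s^4 + 10*s^3 + 10*s^2 - 8*s - 8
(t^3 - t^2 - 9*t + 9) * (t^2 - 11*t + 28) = t^5 - 12*t^4 + 30*t^3 + 80*t^2 - 351*t + 252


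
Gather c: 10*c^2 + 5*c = 10*c^2 + 5*c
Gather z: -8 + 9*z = 9*z - 8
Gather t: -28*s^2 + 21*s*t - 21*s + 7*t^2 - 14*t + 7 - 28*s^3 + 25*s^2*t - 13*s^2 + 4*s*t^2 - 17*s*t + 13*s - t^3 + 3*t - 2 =-28*s^3 - 41*s^2 - 8*s - t^3 + t^2*(4*s + 7) + t*(25*s^2 + 4*s - 11) + 5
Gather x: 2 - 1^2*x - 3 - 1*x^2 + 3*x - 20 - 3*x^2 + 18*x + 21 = -4*x^2 + 20*x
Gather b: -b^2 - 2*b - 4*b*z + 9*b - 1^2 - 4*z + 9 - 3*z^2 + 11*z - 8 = -b^2 + b*(7 - 4*z) - 3*z^2 + 7*z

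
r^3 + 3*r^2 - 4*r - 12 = (r - 2)*(r + 2)*(r + 3)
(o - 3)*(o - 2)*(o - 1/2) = o^3 - 11*o^2/2 + 17*o/2 - 3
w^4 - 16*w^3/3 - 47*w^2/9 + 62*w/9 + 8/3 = (w - 6)*(w - 1)*(w + 1/3)*(w + 4/3)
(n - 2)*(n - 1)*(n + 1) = n^3 - 2*n^2 - n + 2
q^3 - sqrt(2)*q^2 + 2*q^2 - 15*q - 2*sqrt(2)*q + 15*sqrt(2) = (q - 3)*(q + 5)*(q - sqrt(2))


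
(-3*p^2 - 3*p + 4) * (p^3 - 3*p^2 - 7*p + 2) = -3*p^5 + 6*p^4 + 34*p^3 + 3*p^2 - 34*p + 8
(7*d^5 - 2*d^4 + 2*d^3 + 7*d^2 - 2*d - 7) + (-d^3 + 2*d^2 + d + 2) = 7*d^5 - 2*d^4 + d^3 + 9*d^2 - d - 5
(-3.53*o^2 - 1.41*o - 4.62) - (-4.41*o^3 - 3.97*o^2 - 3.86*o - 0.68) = 4.41*o^3 + 0.44*o^2 + 2.45*o - 3.94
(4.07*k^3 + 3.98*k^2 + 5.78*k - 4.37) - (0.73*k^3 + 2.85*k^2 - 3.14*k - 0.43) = 3.34*k^3 + 1.13*k^2 + 8.92*k - 3.94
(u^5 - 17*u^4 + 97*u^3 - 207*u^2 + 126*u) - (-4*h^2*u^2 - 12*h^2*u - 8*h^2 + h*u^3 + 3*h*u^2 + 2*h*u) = 4*h^2*u^2 + 12*h^2*u + 8*h^2 - h*u^3 - 3*h*u^2 - 2*h*u + u^5 - 17*u^4 + 97*u^3 - 207*u^2 + 126*u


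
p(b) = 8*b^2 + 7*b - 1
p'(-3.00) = -41.00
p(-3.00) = 50.00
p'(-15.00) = -233.00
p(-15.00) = 1694.00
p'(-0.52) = -1.32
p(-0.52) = -2.48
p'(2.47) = 46.52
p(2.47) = 65.10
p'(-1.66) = -19.56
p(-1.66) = 9.42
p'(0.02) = 7.32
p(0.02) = -0.86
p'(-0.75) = -5.00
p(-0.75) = -1.75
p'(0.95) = 22.20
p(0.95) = 12.87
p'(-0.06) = 6.04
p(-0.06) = -1.39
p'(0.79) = 19.64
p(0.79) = 9.52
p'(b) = 16*b + 7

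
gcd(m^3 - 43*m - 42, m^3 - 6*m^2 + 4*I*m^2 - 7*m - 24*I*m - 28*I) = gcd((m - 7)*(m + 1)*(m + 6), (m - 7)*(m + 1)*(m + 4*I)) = m^2 - 6*m - 7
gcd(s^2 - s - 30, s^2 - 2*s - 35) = s + 5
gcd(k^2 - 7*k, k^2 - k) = k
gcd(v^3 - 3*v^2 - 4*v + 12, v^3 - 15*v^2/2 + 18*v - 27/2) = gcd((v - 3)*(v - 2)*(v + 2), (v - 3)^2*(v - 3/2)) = v - 3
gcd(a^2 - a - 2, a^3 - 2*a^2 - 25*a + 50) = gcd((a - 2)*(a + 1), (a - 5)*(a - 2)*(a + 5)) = a - 2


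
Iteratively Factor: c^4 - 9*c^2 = (c)*(c^3 - 9*c) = c*(c + 3)*(c^2 - 3*c) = c^2*(c + 3)*(c - 3)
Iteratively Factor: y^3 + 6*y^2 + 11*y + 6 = (y + 2)*(y^2 + 4*y + 3) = (y + 2)*(y + 3)*(y + 1)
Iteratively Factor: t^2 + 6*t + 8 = (t + 2)*(t + 4)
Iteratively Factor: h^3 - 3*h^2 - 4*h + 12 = (h - 3)*(h^2 - 4) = (h - 3)*(h - 2)*(h + 2)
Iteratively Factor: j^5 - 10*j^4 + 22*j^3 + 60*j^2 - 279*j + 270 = (j - 3)*(j^4 - 7*j^3 + j^2 + 63*j - 90) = (j - 5)*(j - 3)*(j^3 - 2*j^2 - 9*j + 18) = (j - 5)*(j - 3)*(j + 3)*(j^2 - 5*j + 6) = (j - 5)*(j - 3)^2*(j + 3)*(j - 2)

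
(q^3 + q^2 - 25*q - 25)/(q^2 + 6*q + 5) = q - 5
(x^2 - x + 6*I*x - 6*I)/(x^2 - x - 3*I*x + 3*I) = (x + 6*I)/(x - 3*I)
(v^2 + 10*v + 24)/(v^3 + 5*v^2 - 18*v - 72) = (v + 4)/(v^2 - v - 12)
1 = 1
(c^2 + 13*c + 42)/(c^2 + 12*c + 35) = (c + 6)/(c + 5)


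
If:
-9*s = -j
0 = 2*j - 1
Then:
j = 1/2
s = 1/18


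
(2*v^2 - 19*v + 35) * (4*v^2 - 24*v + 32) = 8*v^4 - 124*v^3 + 660*v^2 - 1448*v + 1120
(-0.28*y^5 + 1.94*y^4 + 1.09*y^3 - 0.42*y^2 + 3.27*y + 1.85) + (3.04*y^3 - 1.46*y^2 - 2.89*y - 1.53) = -0.28*y^5 + 1.94*y^4 + 4.13*y^3 - 1.88*y^2 + 0.38*y + 0.32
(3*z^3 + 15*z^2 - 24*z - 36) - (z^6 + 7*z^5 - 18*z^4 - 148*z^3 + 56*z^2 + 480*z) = -z^6 - 7*z^5 + 18*z^4 + 151*z^3 - 41*z^2 - 504*z - 36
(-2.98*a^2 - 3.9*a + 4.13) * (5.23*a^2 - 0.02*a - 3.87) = -15.5854*a^4 - 20.3374*a^3 + 33.2105*a^2 + 15.0104*a - 15.9831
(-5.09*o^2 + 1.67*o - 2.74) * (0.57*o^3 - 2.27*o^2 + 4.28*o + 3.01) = -2.9013*o^5 + 12.5062*o^4 - 27.1379*o^3 - 1.9535*o^2 - 6.7005*o - 8.2474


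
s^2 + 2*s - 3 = (s - 1)*(s + 3)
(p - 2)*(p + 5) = p^2 + 3*p - 10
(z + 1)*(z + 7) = z^2 + 8*z + 7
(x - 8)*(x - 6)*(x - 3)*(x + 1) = x^4 - 16*x^3 + 73*x^2 - 54*x - 144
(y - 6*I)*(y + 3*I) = y^2 - 3*I*y + 18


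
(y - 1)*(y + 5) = y^2 + 4*y - 5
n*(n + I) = n^2 + I*n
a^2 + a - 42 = (a - 6)*(a + 7)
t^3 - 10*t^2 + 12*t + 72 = (t - 6)^2*(t + 2)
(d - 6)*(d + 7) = d^2 + d - 42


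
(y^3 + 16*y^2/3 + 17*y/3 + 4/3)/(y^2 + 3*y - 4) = (3*y^2 + 4*y + 1)/(3*(y - 1))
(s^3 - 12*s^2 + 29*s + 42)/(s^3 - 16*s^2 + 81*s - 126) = (s + 1)/(s - 3)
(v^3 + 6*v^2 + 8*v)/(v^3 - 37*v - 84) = v*(v + 2)/(v^2 - 4*v - 21)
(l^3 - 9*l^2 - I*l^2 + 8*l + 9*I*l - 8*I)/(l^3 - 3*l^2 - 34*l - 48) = (l^2 - l*(1 + I) + I)/(l^2 + 5*l + 6)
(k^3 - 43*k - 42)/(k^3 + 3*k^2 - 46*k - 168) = (k + 1)/(k + 4)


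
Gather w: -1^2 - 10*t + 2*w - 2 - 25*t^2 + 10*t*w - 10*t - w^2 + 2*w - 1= -25*t^2 - 20*t - w^2 + w*(10*t + 4) - 4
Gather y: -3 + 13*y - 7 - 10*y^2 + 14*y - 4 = -10*y^2 + 27*y - 14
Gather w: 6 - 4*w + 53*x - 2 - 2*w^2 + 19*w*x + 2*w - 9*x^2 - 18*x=-2*w^2 + w*(19*x - 2) - 9*x^2 + 35*x + 4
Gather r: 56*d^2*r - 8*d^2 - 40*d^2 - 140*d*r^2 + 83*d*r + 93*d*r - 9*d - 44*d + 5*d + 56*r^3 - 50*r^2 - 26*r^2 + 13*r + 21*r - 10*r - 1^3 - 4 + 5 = -48*d^2 - 48*d + 56*r^3 + r^2*(-140*d - 76) + r*(56*d^2 + 176*d + 24)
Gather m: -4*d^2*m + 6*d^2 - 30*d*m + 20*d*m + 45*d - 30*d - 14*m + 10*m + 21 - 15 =6*d^2 + 15*d + m*(-4*d^2 - 10*d - 4) + 6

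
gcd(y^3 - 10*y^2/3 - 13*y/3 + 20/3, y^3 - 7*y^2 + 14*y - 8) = y^2 - 5*y + 4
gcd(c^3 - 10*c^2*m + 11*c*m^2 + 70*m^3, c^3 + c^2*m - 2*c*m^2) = c + 2*m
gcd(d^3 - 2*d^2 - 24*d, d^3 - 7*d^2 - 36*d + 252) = d - 6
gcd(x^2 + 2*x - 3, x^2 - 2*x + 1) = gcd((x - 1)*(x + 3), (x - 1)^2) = x - 1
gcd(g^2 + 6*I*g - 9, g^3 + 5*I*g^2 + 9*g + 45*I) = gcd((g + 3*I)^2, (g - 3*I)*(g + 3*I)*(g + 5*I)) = g + 3*I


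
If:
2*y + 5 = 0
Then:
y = -5/2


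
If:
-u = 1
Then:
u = -1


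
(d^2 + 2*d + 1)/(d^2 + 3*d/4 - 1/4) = 4*(d + 1)/(4*d - 1)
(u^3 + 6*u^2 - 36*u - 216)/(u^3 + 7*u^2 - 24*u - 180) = (u - 6)/(u - 5)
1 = 1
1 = 1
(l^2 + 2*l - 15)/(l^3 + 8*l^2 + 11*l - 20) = (l - 3)/(l^2 + 3*l - 4)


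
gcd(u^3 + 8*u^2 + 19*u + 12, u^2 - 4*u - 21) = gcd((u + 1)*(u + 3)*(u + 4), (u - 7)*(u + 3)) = u + 3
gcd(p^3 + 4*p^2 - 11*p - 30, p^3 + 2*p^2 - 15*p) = p^2 + 2*p - 15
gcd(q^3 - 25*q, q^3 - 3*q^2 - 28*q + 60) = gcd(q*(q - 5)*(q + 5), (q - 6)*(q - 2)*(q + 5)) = q + 5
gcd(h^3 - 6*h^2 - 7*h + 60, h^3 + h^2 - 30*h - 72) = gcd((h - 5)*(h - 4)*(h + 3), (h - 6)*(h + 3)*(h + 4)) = h + 3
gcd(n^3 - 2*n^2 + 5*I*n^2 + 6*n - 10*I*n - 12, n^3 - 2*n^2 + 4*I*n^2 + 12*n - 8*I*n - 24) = n^2 + n*(-2 + 6*I) - 12*I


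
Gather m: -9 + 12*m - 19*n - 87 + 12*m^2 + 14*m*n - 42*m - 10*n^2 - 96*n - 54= 12*m^2 + m*(14*n - 30) - 10*n^2 - 115*n - 150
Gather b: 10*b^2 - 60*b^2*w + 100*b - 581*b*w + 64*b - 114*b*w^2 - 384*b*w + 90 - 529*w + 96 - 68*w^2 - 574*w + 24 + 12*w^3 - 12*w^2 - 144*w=b^2*(10 - 60*w) + b*(-114*w^2 - 965*w + 164) + 12*w^3 - 80*w^2 - 1247*w + 210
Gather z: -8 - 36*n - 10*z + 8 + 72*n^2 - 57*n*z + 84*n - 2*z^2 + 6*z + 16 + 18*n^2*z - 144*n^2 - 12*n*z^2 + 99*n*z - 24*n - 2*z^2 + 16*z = -72*n^2 + 24*n + z^2*(-12*n - 4) + z*(18*n^2 + 42*n + 12) + 16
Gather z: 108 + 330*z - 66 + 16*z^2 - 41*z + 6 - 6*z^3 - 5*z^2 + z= -6*z^3 + 11*z^2 + 290*z + 48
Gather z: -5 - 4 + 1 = -8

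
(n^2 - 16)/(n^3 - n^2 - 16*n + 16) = 1/(n - 1)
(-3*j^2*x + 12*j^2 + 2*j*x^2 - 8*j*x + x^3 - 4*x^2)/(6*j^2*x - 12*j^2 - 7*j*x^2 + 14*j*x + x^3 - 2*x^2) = (3*j*x - 12*j + x^2 - 4*x)/(-6*j*x + 12*j + x^2 - 2*x)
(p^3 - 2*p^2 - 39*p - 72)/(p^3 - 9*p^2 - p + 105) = (p^2 - 5*p - 24)/(p^2 - 12*p + 35)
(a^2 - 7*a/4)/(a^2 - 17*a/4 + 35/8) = 2*a/(2*a - 5)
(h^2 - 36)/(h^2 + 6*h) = (h - 6)/h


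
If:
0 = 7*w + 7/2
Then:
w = -1/2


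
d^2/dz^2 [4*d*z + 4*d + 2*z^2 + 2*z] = 4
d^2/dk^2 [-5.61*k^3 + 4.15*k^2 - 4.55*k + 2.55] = 8.3 - 33.66*k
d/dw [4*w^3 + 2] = 12*w^2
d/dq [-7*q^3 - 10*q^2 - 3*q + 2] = -21*q^2 - 20*q - 3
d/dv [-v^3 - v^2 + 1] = v*(-3*v - 2)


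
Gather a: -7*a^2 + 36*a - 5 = -7*a^2 + 36*a - 5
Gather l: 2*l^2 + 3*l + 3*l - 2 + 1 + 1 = 2*l^2 + 6*l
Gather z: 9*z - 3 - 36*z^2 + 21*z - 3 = -36*z^2 + 30*z - 6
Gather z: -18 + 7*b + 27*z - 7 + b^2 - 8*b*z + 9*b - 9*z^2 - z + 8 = b^2 + 16*b - 9*z^2 + z*(26 - 8*b) - 17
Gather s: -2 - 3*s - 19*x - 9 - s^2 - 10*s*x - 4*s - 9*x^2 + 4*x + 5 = -s^2 + s*(-10*x - 7) - 9*x^2 - 15*x - 6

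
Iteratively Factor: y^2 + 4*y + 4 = (y + 2)*(y + 2)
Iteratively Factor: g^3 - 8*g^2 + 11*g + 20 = (g + 1)*(g^2 - 9*g + 20) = (g - 4)*(g + 1)*(g - 5)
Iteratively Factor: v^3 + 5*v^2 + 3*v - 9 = (v + 3)*(v^2 + 2*v - 3) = (v + 3)^2*(v - 1)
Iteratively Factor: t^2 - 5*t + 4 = (t - 1)*(t - 4)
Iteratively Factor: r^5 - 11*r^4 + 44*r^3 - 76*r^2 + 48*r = (r)*(r^4 - 11*r^3 + 44*r^2 - 76*r + 48) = r*(r - 2)*(r^3 - 9*r^2 + 26*r - 24) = r*(r - 4)*(r - 2)*(r^2 - 5*r + 6) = r*(r - 4)*(r - 3)*(r - 2)*(r - 2)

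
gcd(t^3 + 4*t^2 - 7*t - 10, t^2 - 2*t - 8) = 1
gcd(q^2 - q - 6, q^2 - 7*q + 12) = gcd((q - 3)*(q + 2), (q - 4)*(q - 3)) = q - 3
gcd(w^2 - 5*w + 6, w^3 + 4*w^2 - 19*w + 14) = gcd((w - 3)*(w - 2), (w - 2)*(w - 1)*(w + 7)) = w - 2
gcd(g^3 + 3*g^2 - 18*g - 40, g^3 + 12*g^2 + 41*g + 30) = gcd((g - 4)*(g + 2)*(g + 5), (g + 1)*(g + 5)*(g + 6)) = g + 5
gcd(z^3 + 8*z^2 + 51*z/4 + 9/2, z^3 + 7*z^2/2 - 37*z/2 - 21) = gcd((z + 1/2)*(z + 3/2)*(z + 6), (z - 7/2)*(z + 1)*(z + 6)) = z + 6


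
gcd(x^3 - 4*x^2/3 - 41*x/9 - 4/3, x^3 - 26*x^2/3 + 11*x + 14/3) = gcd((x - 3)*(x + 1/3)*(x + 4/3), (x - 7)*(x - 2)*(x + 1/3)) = x + 1/3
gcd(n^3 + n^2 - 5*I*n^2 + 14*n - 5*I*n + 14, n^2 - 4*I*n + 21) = n - 7*I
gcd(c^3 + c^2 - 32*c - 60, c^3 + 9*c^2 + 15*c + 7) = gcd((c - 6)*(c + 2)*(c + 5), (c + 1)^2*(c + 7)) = 1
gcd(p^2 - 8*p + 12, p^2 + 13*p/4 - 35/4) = 1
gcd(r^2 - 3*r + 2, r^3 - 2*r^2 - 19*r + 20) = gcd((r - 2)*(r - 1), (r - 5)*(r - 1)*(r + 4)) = r - 1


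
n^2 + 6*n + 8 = (n + 2)*(n + 4)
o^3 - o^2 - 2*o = o*(o - 2)*(o + 1)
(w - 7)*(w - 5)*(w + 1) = w^3 - 11*w^2 + 23*w + 35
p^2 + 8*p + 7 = (p + 1)*(p + 7)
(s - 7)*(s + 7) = s^2 - 49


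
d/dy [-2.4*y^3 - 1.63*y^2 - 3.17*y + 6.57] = -7.2*y^2 - 3.26*y - 3.17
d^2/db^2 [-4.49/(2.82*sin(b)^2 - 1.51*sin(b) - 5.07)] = (-142.825104*sin(b)^4 + 57.357954*sin(b)^3 - 52.781297*sin(b)^2 - 80.341815*sin(b) + 148.86595)/(-2.82*sin(b)^2 + 1.51*sin(b) + 5.07)^3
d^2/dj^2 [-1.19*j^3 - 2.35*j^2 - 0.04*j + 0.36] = -7.14*j - 4.7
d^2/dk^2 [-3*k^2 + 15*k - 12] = -6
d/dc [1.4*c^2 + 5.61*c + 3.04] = 2.8*c + 5.61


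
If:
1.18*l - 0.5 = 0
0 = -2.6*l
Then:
No Solution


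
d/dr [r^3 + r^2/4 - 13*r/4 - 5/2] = 3*r^2 + r/2 - 13/4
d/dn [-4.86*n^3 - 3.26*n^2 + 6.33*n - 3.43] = -14.58*n^2 - 6.52*n + 6.33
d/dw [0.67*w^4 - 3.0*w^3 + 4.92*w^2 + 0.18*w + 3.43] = 2.68*w^3 - 9.0*w^2 + 9.84*w + 0.18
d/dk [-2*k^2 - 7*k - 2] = -4*k - 7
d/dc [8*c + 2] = 8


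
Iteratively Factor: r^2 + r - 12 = (r - 3)*(r + 4)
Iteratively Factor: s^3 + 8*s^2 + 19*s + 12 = (s + 3)*(s^2 + 5*s + 4) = (s + 3)*(s + 4)*(s + 1)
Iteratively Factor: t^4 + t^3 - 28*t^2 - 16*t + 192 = (t - 4)*(t^3 + 5*t^2 - 8*t - 48) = (t - 4)*(t + 4)*(t^2 + t - 12) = (t - 4)*(t + 4)^2*(t - 3)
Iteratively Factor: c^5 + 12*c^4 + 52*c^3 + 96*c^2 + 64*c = (c + 4)*(c^4 + 8*c^3 + 20*c^2 + 16*c) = (c + 2)*(c + 4)*(c^3 + 6*c^2 + 8*c) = (c + 2)^2*(c + 4)*(c^2 + 4*c) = (c + 2)^2*(c + 4)^2*(c)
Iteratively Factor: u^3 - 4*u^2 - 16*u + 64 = (u + 4)*(u^2 - 8*u + 16) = (u - 4)*(u + 4)*(u - 4)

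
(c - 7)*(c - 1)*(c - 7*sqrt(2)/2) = c^3 - 8*c^2 - 7*sqrt(2)*c^2/2 + 7*c + 28*sqrt(2)*c - 49*sqrt(2)/2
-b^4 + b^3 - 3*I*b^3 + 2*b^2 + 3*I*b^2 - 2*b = b*(b + 2*I)*(-I*b + 1)*(-I*b + I)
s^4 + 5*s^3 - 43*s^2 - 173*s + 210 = (s - 6)*(s - 1)*(s + 5)*(s + 7)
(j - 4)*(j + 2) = j^2 - 2*j - 8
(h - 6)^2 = h^2 - 12*h + 36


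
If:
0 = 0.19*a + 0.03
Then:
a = -0.16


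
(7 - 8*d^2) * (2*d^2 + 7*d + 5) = -16*d^4 - 56*d^3 - 26*d^2 + 49*d + 35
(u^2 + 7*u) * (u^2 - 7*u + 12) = u^4 - 37*u^2 + 84*u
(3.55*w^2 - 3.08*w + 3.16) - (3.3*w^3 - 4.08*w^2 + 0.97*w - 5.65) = -3.3*w^3 + 7.63*w^2 - 4.05*w + 8.81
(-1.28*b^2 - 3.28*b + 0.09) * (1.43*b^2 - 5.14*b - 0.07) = -1.8304*b^4 + 1.8888*b^3 + 17.0775*b^2 - 0.233*b - 0.0063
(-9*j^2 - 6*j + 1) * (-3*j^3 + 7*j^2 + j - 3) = 27*j^5 - 45*j^4 - 54*j^3 + 28*j^2 + 19*j - 3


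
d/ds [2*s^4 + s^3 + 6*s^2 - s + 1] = 8*s^3 + 3*s^2 + 12*s - 1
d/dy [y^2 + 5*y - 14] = 2*y + 5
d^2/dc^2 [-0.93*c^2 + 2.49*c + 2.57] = -1.86000000000000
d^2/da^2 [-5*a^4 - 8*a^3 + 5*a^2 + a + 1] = -60*a^2 - 48*a + 10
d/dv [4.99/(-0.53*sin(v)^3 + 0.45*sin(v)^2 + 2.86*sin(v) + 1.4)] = (7.9341*sin(v)^2 - 4.491*sin(v) - 14.2714)*cos(v)/(-0.53*sin(v)^3 + 0.45*sin(v)^2 + 2.86*sin(v) + 1.4)^2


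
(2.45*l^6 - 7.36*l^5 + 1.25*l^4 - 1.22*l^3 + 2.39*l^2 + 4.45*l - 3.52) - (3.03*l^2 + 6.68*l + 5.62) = 2.45*l^6 - 7.36*l^5 + 1.25*l^4 - 1.22*l^3 - 0.64*l^2 - 2.23*l - 9.14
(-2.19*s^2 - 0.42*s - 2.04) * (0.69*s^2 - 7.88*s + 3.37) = -1.5111*s^4 + 16.9674*s^3 - 5.4783*s^2 + 14.6598*s - 6.8748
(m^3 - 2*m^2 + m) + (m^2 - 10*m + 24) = m^3 - m^2 - 9*m + 24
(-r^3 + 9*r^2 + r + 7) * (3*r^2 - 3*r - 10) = -3*r^5 + 30*r^4 - 14*r^3 - 72*r^2 - 31*r - 70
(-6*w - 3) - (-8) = 5 - 6*w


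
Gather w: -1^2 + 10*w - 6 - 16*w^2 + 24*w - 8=-16*w^2 + 34*w - 15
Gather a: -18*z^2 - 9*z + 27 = -18*z^2 - 9*z + 27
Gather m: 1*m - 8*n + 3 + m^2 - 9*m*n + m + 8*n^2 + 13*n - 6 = m^2 + m*(2 - 9*n) + 8*n^2 + 5*n - 3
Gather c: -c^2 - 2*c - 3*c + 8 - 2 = -c^2 - 5*c + 6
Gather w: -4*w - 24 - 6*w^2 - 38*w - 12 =-6*w^2 - 42*w - 36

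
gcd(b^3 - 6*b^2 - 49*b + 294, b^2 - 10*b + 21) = b - 7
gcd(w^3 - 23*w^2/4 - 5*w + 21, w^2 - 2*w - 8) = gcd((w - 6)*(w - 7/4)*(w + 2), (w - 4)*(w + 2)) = w + 2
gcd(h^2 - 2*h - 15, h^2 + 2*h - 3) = h + 3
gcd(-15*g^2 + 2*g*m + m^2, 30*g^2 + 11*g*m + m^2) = 5*g + m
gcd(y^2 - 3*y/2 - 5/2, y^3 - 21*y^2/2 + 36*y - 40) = y - 5/2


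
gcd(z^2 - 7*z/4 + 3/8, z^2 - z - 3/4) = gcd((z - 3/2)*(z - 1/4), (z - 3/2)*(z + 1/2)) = z - 3/2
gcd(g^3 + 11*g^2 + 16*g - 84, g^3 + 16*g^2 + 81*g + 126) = g^2 + 13*g + 42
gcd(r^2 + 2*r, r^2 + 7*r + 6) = 1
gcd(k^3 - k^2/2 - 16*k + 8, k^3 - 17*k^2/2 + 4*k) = k - 1/2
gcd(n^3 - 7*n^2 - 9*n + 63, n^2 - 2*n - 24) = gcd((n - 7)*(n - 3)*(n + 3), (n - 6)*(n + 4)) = 1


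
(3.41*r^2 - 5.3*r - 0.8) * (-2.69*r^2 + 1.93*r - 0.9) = -9.1729*r^4 + 20.8383*r^3 - 11.146*r^2 + 3.226*r + 0.72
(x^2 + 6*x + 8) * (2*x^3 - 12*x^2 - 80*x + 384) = 2*x^5 - 136*x^3 - 192*x^2 + 1664*x + 3072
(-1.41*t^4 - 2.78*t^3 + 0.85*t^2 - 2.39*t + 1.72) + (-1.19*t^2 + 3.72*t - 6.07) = -1.41*t^4 - 2.78*t^3 - 0.34*t^2 + 1.33*t - 4.35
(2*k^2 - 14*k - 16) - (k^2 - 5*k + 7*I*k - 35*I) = k^2 - 9*k - 7*I*k - 16 + 35*I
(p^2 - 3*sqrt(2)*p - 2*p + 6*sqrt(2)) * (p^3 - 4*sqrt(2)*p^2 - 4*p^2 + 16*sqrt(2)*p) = p^5 - 7*sqrt(2)*p^4 - 6*p^4 + 32*p^3 + 42*sqrt(2)*p^3 - 144*p^2 - 56*sqrt(2)*p^2 + 192*p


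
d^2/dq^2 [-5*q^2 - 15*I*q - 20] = -10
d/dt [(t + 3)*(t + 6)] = 2*t + 9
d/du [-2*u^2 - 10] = -4*u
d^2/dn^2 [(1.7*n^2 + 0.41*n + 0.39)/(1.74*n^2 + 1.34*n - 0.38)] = (-5.444808*n^3 + 13.828824*n^2 + 7.082496*n + 2.824808)/(5.268024*n^6 + 12.170952*n^5 + 5.921568*n^4 - 2.909944*n^3 - 1.293216*n^2 + 0.580488*n - 0.054872)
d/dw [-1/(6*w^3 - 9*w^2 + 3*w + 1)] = 3*(6*w^2 - 6*w + 1)/(6*w^3 - 9*w^2 + 3*w + 1)^2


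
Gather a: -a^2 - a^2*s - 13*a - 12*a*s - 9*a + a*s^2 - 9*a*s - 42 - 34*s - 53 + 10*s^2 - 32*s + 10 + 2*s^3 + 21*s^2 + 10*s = a^2*(-s - 1) + a*(s^2 - 21*s - 22) + 2*s^3 + 31*s^2 - 56*s - 85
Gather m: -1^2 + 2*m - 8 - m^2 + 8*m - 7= -m^2 + 10*m - 16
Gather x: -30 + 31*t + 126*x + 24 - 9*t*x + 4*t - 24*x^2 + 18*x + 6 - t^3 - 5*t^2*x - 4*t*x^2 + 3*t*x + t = -t^3 + 36*t + x^2*(-4*t - 24) + x*(-5*t^2 - 6*t + 144)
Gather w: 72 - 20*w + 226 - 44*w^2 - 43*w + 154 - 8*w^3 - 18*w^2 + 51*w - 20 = -8*w^3 - 62*w^2 - 12*w + 432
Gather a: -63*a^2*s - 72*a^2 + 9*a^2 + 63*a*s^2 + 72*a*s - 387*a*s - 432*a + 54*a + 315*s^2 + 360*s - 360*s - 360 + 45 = a^2*(-63*s - 63) + a*(63*s^2 - 315*s - 378) + 315*s^2 - 315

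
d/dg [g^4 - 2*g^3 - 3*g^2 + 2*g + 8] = 4*g^3 - 6*g^2 - 6*g + 2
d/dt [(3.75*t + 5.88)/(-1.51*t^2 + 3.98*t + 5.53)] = (5.6625*t^2 + 17.7576*t - 2.6649)/(2.2801*t^4 - 12.0196*t^3 - 0.860200000000001*t^2 + 44.0188*t + 30.5809)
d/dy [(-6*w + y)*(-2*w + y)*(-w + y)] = 20*w^2 - 18*w*y + 3*y^2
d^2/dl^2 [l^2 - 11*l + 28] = 2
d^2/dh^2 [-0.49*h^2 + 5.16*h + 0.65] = -0.980000000000000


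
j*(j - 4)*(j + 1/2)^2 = j^4 - 3*j^3 - 15*j^2/4 - j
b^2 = b^2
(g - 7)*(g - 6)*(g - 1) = g^3 - 14*g^2 + 55*g - 42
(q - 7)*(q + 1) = q^2 - 6*q - 7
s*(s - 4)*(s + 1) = s^3 - 3*s^2 - 4*s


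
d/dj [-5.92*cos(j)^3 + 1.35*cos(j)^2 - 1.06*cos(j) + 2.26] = (17.76*cos(j)^2 - 2.7*cos(j) + 1.06)*sin(j)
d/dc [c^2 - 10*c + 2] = 2*c - 10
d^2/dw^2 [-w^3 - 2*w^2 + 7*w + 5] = -6*w - 4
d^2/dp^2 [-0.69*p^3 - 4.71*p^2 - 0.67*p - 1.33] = -4.14*p - 9.42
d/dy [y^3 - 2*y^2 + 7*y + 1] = 3*y^2 - 4*y + 7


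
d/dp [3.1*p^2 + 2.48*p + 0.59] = 6.2*p + 2.48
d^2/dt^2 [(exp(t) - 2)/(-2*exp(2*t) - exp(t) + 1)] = (-4*exp(4*t) + 34*exp(3*t) + 17*exp(t) + 1)*exp(t)/(8*exp(6*t) + 12*exp(5*t) - 6*exp(4*t) - 11*exp(3*t) + 3*exp(2*t) + 3*exp(t) - 1)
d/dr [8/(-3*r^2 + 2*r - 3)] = 16*(3*r - 1)/(3*r^2 - 2*r + 3)^2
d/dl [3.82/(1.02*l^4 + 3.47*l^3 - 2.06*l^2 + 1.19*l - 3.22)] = (-15.5856*l^3 - 39.7662*l^2 + 15.7384*l - 4.5458)/(1.02*l^4 + 3.47*l^3 - 2.06*l^2 + 1.19*l - 3.22)^2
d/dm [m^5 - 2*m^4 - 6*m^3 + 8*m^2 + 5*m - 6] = 5*m^4 - 8*m^3 - 18*m^2 + 16*m + 5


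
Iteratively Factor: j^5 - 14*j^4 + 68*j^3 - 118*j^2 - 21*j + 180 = (j - 3)*(j^4 - 11*j^3 + 35*j^2 - 13*j - 60) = (j - 3)^2*(j^3 - 8*j^2 + 11*j + 20) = (j - 4)*(j - 3)^2*(j^2 - 4*j - 5) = (j - 5)*(j - 4)*(j - 3)^2*(j + 1)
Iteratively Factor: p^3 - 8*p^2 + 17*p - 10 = (p - 5)*(p^2 - 3*p + 2) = (p - 5)*(p - 1)*(p - 2)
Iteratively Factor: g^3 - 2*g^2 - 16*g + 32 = (g + 4)*(g^2 - 6*g + 8) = (g - 2)*(g + 4)*(g - 4)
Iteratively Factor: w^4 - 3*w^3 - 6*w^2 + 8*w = (w - 4)*(w^3 + w^2 - 2*w) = w*(w - 4)*(w^2 + w - 2) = w*(w - 4)*(w + 2)*(w - 1)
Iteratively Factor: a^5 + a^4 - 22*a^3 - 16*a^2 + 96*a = (a + 3)*(a^4 - 2*a^3 - 16*a^2 + 32*a) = (a - 2)*(a + 3)*(a^3 - 16*a) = (a - 4)*(a - 2)*(a + 3)*(a^2 + 4*a) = (a - 4)*(a - 2)*(a + 3)*(a + 4)*(a)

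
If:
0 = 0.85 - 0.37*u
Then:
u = 2.30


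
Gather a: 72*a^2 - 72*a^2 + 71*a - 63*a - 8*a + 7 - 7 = 0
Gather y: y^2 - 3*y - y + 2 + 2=y^2 - 4*y + 4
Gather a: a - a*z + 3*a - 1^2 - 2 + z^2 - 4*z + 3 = a*(4 - z) + z^2 - 4*z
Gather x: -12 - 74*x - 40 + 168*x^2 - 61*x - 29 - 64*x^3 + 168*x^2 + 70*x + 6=-64*x^3 + 336*x^2 - 65*x - 75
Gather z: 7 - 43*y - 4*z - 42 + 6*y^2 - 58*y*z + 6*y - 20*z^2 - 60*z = 6*y^2 - 37*y - 20*z^2 + z*(-58*y - 64) - 35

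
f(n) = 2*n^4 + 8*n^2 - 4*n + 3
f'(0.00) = -4.00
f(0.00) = 3.00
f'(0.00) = -4.00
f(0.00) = 3.00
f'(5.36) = 1313.69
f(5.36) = 1862.18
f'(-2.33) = -142.47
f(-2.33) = 114.70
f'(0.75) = 11.38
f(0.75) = 5.13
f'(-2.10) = -111.69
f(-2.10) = 85.58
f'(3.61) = 430.13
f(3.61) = 432.49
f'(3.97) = 560.09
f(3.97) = 610.02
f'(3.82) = 503.06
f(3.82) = 530.34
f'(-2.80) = -224.42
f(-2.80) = 199.85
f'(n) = 8*n^3 + 16*n - 4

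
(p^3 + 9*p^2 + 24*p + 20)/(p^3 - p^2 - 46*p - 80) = (p + 2)/(p - 8)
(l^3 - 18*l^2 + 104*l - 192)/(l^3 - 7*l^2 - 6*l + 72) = (l - 8)/(l + 3)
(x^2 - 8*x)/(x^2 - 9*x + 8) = x/(x - 1)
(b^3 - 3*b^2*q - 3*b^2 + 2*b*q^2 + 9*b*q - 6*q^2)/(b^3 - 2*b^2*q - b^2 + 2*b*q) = (b^2 - b*q - 3*b + 3*q)/(b*(b - 1))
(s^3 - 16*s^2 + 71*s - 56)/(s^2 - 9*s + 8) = s - 7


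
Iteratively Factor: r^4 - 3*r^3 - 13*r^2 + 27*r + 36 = (r - 4)*(r^3 + r^2 - 9*r - 9) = (r - 4)*(r - 3)*(r^2 + 4*r + 3) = (r - 4)*(r - 3)*(r + 3)*(r + 1)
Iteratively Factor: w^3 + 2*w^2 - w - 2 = (w + 1)*(w^2 + w - 2) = (w - 1)*(w + 1)*(w + 2)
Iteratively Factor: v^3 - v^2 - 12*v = (v - 4)*(v^2 + 3*v) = (v - 4)*(v + 3)*(v)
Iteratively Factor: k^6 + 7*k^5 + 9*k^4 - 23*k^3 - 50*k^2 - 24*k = (k - 2)*(k^5 + 9*k^4 + 27*k^3 + 31*k^2 + 12*k) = (k - 2)*(k + 1)*(k^4 + 8*k^3 + 19*k^2 + 12*k) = (k - 2)*(k + 1)*(k + 4)*(k^3 + 4*k^2 + 3*k) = k*(k - 2)*(k + 1)*(k + 4)*(k^2 + 4*k + 3) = k*(k - 2)*(k + 1)*(k + 3)*(k + 4)*(k + 1)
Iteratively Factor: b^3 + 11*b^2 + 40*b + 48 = (b + 4)*(b^2 + 7*b + 12) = (b + 3)*(b + 4)*(b + 4)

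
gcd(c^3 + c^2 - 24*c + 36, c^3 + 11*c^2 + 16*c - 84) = c^2 + 4*c - 12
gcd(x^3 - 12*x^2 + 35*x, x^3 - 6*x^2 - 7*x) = x^2 - 7*x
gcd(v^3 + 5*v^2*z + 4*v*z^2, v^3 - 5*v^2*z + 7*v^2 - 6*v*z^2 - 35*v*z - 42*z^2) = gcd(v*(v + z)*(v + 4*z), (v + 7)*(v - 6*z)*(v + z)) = v + z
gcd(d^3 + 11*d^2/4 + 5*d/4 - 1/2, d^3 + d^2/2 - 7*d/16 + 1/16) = d^2 + 3*d/4 - 1/4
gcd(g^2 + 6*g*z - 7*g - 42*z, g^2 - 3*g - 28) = g - 7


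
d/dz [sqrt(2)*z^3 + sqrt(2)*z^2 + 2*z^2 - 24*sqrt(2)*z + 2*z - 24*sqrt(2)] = 3*sqrt(2)*z^2 + 2*sqrt(2)*z + 4*z - 24*sqrt(2) + 2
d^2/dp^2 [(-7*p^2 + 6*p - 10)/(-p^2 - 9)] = 6*(-2*p^3 - 53*p^2 + 54*p + 159)/(p^6 + 27*p^4 + 243*p^2 + 729)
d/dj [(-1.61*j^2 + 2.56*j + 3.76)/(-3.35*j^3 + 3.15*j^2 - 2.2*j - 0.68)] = (-5.3935*j^4 + 17.152*j^3 + 33.266*j^2 - 21.4984*j + 6.5312)/(11.2225*j^6 - 21.105*j^5 + 24.6625*j^4 - 9.304*j^3 + 0.556000000000001*j^2 + 2.992*j + 0.4624)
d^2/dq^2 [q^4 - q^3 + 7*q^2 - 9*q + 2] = 12*q^2 - 6*q + 14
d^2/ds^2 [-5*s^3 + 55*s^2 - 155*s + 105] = 110 - 30*s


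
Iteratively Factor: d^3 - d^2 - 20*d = (d + 4)*(d^2 - 5*d) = (d - 5)*(d + 4)*(d)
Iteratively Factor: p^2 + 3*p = (p)*(p + 3)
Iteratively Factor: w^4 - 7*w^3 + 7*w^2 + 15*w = (w + 1)*(w^3 - 8*w^2 + 15*w) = (w - 3)*(w + 1)*(w^2 - 5*w) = (w - 5)*(w - 3)*(w + 1)*(w)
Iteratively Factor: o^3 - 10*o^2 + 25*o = (o - 5)*(o^2 - 5*o) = (o - 5)^2*(o)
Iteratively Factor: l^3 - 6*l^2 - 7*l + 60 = (l - 5)*(l^2 - l - 12) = (l - 5)*(l + 3)*(l - 4)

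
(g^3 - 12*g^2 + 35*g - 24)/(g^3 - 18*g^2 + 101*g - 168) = (g - 1)/(g - 7)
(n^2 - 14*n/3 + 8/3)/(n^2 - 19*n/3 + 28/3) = (3*n - 2)/(3*n - 7)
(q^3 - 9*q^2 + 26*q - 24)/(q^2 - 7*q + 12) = q - 2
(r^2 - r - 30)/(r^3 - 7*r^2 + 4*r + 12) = (r + 5)/(r^2 - r - 2)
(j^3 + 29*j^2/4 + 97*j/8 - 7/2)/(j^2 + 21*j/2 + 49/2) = (j^2 + 15*j/4 - 1)/(j + 7)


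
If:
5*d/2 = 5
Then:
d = 2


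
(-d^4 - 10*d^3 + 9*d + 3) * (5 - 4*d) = 4*d^5 + 35*d^4 - 50*d^3 - 36*d^2 + 33*d + 15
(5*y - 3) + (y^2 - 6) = y^2 + 5*y - 9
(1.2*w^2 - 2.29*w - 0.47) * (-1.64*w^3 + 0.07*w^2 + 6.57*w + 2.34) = -1.968*w^5 + 3.8396*w^4 + 8.4945*w^3 - 12.2702*w^2 - 8.4465*w - 1.0998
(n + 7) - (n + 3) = 4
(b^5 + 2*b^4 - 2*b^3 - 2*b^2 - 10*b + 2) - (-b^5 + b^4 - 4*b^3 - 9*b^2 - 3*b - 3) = 2*b^5 + b^4 + 2*b^3 + 7*b^2 - 7*b + 5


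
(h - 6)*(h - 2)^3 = h^4 - 12*h^3 + 48*h^2 - 80*h + 48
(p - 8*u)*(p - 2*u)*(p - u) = p^3 - 11*p^2*u + 26*p*u^2 - 16*u^3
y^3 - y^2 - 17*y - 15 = (y - 5)*(y + 1)*(y + 3)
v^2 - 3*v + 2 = (v - 2)*(v - 1)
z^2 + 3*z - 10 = (z - 2)*(z + 5)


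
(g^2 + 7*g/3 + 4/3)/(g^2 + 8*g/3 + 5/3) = (3*g + 4)/(3*g + 5)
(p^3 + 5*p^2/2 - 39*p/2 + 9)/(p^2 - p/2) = p + 3 - 18/p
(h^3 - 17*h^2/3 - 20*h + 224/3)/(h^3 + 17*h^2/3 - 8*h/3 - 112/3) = (3*h^2 - 29*h + 56)/(3*h^2 + 5*h - 28)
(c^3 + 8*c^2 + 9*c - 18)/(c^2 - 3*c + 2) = (c^2 + 9*c + 18)/(c - 2)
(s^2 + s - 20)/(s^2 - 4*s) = (s + 5)/s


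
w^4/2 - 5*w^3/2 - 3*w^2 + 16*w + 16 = (w/2 + 1)*(w - 4)^2*(w + 1)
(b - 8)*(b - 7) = b^2 - 15*b + 56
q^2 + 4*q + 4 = (q + 2)^2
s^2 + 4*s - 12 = (s - 2)*(s + 6)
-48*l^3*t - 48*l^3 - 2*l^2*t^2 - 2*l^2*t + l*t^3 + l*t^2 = (-8*l + t)*(6*l + t)*(l*t + l)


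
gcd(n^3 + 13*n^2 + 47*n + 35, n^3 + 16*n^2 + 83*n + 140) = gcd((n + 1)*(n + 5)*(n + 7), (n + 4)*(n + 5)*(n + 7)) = n^2 + 12*n + 35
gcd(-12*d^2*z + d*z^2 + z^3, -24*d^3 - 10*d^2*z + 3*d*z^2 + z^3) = -12*d^2 + d*z + z^2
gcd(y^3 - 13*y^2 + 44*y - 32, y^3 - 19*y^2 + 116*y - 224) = y^2 - 12*y + 32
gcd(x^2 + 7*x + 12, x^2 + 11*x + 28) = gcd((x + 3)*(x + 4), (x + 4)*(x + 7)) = x + 4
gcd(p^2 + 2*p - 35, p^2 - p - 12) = 1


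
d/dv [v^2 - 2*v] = 2*v - 2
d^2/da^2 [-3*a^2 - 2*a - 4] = -6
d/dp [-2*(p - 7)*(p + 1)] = 12 - 4*p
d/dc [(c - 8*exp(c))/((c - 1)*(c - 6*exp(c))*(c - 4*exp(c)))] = ((1 - 8*exp(c))*(c - 1)*(c - 6*exp(c))*(c - 4*exp(c)) + (-c + 8*exp(c))*(c - 6*exp(c))*(c - 4*exp(c)) + (c - 1)*(c - 8*exp(c))*(c - 6*exp(c))*(4*exp(c) - 1) + (c - 1)*(c - 8*exp(c))*(c - 4*exp(c))*(6*exp(c) - 1))/((c - 1)^2*(c - 6*exp(c))^2*(c - 4*exp(c))^2)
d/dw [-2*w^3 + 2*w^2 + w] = -6*w^2 + 4*w + 1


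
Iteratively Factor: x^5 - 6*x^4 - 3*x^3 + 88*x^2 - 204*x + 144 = (x - 3)*(x^4 - 3*x^3 - 12*x^2 + 52*x - 48) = (x - 3)*(x - 2)*(x^3 - x^2 - 14*x + 24) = (x - 3)*(x - 2)^2*(x^2 + x - 12) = (x - 3)*(x - 2)^2*(x + 4)*(x - 3)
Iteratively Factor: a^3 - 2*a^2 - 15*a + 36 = (a - 3)*(a^2 + a - 12) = (a - 3)*(a + 4)*(a - 3)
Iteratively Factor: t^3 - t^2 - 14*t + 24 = (t - 3)*(t^2 + 2*t - 8) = (t - 3)*(t - 2)*(t + 4)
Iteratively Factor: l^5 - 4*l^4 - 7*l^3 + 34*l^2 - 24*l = (l - 1)*(l^4 - 3*l^3 - 10*l^2 + 24*l) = (l - 1)*(l + 3)*(l^3 - 6*l^2 + 8*l) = (l - 2)*(l - 1)*(l + 3)*(l^2 - 4*l) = l*(l - 2)*(l - 1)*(l + 3)*(l - 4)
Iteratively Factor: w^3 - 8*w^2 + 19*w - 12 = (w - 1)*(w^2 - 7*w + 12) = (w - 4)*(w - 1)*(w - 3)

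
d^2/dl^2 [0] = 0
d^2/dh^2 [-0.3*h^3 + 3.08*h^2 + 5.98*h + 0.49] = 6.16 - 1.8*h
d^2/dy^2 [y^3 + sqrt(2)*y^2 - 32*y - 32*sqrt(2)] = 6*y + 2*sqrt(2)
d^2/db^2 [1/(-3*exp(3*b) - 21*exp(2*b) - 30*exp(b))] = ((exp(2*b) + 7*exp(b) + 10)*(9*exp(2*b) + 28*exp(b) + 10) - 2*(3*exp(2*b) + 14*exp(b) + 10)^2)*exp(-b)/(3*(exp(2*b) + 7*exp(b) + 10)^3)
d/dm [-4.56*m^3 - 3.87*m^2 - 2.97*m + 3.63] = -13.68*m^2 - 7.74*m - 2.97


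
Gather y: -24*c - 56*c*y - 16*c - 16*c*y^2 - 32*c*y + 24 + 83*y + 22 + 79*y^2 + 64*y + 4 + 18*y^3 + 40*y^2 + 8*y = -40*c + 18*y^3 + y^2*(119 - 16*c) + y*(155 - 88*c) + 50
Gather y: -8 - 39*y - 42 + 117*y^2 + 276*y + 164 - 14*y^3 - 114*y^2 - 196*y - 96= -14*y^3 + 3*y^2 + 41*y + 18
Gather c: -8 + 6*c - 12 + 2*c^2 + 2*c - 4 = 2*c^2 + 8*c - 24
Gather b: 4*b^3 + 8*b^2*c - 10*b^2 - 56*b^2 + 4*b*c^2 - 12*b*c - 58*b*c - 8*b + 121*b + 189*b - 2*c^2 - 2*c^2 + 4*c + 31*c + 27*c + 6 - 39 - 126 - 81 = 4*b^3 + b^2*(8*c - 66) + b*(4*c^2 - 70*c + 302) - 4*c^2 + 62*c - 240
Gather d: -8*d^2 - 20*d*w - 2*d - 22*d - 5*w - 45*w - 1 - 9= -8*d^2 + d*(-20*w - 24) - 50*w - 10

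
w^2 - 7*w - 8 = (w - 8)*(w + 1)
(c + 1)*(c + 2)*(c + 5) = c^3 + 8*c^2 + 17*c + 10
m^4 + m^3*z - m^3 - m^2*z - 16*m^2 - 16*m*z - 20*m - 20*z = (m - 5)*(m + 2)^2*(m + z)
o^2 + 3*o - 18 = (o - 3)*(o + 6)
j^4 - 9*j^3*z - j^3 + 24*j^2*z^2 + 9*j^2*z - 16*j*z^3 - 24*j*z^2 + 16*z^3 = (j - 1)*(j - 4*z)^2*(j - z)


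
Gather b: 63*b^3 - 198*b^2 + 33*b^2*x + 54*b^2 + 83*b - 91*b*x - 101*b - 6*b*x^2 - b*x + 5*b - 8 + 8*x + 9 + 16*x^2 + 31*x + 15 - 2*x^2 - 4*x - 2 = 63*b^3 + b^2*(33*x - 144) + b*(-6*x^2 - 92*x - 13) + 14*x^2 + 35*x + 14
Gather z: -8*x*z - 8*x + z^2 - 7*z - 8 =-8*x + z^2 + z*(-8*x - 7) - 8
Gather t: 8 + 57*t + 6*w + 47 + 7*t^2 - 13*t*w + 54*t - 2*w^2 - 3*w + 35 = 7*t^2 + t*(111 - 13*w) - 2*w^2 + 3*w + 90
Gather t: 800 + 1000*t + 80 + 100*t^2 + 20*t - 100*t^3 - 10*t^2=-100*t^3 + 90*t^2 + 1020*t + 880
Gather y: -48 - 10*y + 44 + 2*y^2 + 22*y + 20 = 2*y^2 + 12*y + 16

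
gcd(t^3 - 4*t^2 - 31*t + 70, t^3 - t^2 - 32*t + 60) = t - 2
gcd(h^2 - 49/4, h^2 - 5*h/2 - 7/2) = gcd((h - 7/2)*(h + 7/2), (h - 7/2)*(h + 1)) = h - 7/2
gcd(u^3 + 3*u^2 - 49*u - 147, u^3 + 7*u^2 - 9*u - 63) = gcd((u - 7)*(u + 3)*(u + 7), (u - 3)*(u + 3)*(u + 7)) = u^2 + 10*u + 21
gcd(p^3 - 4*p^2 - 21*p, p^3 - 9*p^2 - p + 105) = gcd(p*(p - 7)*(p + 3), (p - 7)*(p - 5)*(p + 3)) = p^2 - 4*p - 21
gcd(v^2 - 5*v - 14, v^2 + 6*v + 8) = v + 2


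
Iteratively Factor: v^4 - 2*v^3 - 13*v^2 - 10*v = (v)*(v^3 - 2*v^2 - 13*v - 10) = v*(v + 1)*(v^2 - 3*v - 10) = v*(v - 5)*(v + 1)*(v + 2)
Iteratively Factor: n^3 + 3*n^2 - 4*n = (n)*(n^2 + 3*n - 4) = n*(n - 1)*(n + 4)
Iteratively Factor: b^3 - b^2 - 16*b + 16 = (b - 1)*(b^2 - 16) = (b - 1)*(b + 4)*(b - 4)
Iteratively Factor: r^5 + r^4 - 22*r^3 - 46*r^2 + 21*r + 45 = (r - 5)*(r^4 + 6*r^3 + 8*r^2 - 6*r - 9) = (r - 5)*(r + 3)*(r^3 + 3*r^2 - r - 3) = (r - 5)*(r + 3)^2*(r^2 - 1) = (r - 5)*(r + 1)*(r + 3)^2*(r - 1)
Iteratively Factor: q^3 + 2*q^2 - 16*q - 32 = (q + 2)*(q^2 - 16) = (q - 4)*(q + 2)*(q + 4)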